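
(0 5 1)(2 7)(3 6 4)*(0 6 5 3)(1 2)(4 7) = (0 3 5 2 4)(1 6 7)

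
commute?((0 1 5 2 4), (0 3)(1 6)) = no:(0 1 5 2 4)*(0 3)(1 6) = (0 6 1 5 2 4 3), (0 3)(1 6)*(0 1 5 2 4) = (0 3 1 6 5 2 4)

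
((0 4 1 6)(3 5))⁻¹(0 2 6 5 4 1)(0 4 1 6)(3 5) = (0 3 1 6 4 2)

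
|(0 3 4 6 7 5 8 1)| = 8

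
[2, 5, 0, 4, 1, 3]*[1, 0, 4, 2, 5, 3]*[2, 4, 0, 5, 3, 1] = [3, 5, 4, 1, 2, 0]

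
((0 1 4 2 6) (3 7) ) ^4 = (0 6 2 4 1) 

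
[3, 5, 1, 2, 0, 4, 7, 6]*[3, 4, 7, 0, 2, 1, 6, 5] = [0, 1, 4, 7, 3, 2, 5, 6]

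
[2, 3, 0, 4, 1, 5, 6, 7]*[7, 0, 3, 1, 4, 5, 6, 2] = [3, 1, 7, 4, 0, 5, 6, 2]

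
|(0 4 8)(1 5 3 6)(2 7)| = 12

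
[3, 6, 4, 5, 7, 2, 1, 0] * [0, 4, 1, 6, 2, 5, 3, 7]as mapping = [0→6, 1→3, 2→2, 3→5, 4→7, 5→1, 6→4, 7→0]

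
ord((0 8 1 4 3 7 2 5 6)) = 9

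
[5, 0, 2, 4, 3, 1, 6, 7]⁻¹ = [1, 5, 2, 4, 3, 0, 6, 7]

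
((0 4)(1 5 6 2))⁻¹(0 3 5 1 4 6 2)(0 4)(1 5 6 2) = (0 2 1 4 3 6 5)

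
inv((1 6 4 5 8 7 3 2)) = (1 2 3 7 8 5 4 6)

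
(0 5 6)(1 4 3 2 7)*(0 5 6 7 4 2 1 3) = (0 6 5 7 3 1 2 4)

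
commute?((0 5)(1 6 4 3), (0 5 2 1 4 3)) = no:(0 5)(1 6 4 3) * (0 5 2 1 4 3) = (0 2 1 6 3 4), (0 5 2 1 4 3) * (0 5)(1 6 4 3) = (1 3 5 2 6 4)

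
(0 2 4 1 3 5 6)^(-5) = (0 4 3 6 2 1 5)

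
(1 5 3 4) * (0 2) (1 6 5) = (0 2) (3 4 6 5) 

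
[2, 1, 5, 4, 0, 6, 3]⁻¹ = [4, 1, 0, 6, 3, 2, 5]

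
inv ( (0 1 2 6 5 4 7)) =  (0 7 4 5 6 2 1)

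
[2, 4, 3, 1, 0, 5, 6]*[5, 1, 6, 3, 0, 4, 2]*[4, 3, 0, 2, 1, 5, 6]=[6, 4, 2, 3, 5, 1, 0]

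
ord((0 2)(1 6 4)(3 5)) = 6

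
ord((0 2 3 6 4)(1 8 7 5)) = 20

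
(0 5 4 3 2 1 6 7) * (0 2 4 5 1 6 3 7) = (0 1 3 4 7 2 6)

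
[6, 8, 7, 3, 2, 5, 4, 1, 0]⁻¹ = [8, 7, 4, 3, 6, 5, 0, 2, 1]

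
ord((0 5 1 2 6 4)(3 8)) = 6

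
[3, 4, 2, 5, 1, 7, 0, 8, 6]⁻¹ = [6, 4, 2, 0, 1, 3, 8, 5, 7]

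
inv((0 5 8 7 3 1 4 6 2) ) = (0 2 6 4 1 3 7 8 5) 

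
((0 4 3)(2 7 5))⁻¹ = (0 3 4)(2 5 7)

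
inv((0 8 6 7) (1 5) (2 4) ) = (0 7 6 8) (1 5) (2 4) 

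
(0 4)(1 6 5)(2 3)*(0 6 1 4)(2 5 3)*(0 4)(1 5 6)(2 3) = (0 4 1 5)(2 3 6)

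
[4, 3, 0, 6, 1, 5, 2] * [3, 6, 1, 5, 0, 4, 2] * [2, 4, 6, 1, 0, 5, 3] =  [2, 5, 1, 6, 3, 0, 4]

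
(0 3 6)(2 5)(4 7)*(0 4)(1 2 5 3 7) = (0 7)(1 2 3 6 4)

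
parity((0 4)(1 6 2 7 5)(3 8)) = even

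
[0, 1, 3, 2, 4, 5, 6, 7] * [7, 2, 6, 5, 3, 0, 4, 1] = [7, 2, 5, 6, 3, 0, 4, 1]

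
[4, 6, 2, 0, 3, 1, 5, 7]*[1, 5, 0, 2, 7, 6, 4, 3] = [7, 4, 0, 1, 2, 5, 6, 3]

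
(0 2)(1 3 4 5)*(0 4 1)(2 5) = (0 5)(1 3)(2 4)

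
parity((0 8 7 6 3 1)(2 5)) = even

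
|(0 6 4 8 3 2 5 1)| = 8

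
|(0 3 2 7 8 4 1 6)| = 8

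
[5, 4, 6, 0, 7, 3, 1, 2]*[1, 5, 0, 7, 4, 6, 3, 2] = [6, 4, 3, 1, 2, 7, 5, 0]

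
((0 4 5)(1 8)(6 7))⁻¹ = (0 5 4)(1 8)(6 7)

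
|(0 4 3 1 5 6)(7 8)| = 6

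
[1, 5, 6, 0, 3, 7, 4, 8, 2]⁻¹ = [3, 0, 8, 4, 6, 1, 2, 5, 7]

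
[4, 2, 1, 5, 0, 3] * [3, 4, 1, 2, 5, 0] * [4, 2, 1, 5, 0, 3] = [3, 2, 0, 4, 5, 1]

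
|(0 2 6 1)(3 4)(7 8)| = 4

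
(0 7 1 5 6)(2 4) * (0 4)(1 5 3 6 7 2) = (0 2)(1 3 6 4)(5 7)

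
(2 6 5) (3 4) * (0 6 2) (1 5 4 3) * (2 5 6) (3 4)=(0 2 5) (1 6 3 4) 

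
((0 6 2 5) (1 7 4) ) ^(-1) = (0 5 2 6) (1 4 7) 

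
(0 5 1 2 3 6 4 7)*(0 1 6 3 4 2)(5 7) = (0 7 1)(2 4 5 6)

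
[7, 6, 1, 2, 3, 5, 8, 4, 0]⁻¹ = [8, 2, 3, 4, 7, 5, 1, 0, 6]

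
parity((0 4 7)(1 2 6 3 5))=even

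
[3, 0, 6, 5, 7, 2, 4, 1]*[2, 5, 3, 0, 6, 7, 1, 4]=[0, 2, 1, 7, 4, 3, 6, 5]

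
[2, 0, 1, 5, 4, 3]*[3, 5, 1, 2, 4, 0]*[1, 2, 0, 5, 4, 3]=[2, 5, 3, 1, 4, 0]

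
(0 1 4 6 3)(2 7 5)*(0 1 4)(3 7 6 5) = (0 4 5 2 6 7 3 1)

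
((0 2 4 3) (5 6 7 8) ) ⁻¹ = (0 3 4 2) (5 8 7 6) 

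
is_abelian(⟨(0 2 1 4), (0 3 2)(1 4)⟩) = no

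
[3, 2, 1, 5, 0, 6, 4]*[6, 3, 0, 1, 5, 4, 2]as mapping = [0→1, 1→0, 2→3, 3→4, 4→6, 5→2, 6→5]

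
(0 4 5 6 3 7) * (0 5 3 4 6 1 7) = (0 6 4 3)(1 7 5)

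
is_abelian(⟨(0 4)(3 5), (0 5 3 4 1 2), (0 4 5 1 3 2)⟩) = no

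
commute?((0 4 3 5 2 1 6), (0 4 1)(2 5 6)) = no:(0 4 3 5 2 1 6)*(0 4 1)(2 5 6) = (0 1 2)(3 6 4), (0 4 1)(2 5 6)*(0 4 3 5 2 1 6) = (0 3 5)(1 4 6)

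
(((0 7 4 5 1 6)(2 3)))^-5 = (0 7 4 5 1 6)(2 3)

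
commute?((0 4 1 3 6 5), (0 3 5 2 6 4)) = no:(0 4 1 3 6 5) * (0 3 5 2 6 4) = (1 5 3 4)(2 6), (0 3 5 2 6 4) * (0 4 1 3 6 5) = (0 6 1 3)(2 5)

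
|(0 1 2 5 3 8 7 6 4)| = 9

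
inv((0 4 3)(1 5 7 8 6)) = (0 3 4)(1 6 8 7 5)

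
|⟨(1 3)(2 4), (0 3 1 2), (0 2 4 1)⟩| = 20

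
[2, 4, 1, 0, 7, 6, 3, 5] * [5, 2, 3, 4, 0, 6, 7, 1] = [3, 0, 2, 5, 1, 7, 4, 6]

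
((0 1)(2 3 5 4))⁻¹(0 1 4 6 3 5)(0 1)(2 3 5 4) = (0 2 6 5 4 1)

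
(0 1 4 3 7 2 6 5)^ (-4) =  (0 7)(1 2)(3 5)(4 6)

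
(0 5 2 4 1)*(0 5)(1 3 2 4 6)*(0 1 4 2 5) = (0 1)(2 6 4 3 5)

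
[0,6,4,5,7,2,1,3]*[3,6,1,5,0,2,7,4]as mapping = [0→3,1→7,2→0,3→2,4→4,5→1,6→6,7→5]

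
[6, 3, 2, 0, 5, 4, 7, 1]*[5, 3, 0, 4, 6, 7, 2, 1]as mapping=[0→2, 1→4, 2→0, 3→5, 4→7, 5→6, 6→1, 7→3]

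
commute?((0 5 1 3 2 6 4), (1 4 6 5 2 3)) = no:(0 5 1 3 2 6 4)*(1 4 6 5 2 3) = (0 2 5 4), (1 4 6 5 2 3)*(0 5 1 3 2 6 4) = (0 5 6 1)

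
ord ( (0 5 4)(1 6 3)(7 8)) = 6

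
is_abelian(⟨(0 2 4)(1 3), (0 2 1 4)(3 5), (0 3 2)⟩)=no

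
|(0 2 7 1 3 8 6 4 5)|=9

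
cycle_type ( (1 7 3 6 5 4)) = 6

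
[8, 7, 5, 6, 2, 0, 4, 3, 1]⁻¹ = [5, 8, 4, 7, 6, 2, 3, 1, 0]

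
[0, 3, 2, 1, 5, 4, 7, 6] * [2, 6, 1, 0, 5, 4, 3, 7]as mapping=[0→2, 1→0, 2→1, 3→6, 4→4, 5→5, 6→7, 7→3]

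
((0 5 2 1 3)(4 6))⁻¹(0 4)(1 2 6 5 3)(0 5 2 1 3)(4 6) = (0 3 1 4 2)(5 6)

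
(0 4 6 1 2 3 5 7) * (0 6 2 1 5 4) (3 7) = (2 7 6 5 3 4) 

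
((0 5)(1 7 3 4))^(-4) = ()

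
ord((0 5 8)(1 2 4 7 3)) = 15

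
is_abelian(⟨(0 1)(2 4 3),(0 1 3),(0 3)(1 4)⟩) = no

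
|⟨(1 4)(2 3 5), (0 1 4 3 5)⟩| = 720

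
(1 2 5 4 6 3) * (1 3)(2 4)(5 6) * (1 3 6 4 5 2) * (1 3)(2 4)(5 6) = (1 6)(3 5)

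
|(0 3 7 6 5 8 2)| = 7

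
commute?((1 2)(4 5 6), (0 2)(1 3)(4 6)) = no:(1 2)(4 5 6)*(0 2)(1 3)(4 6) = (0 2 3 1)(4 5), (0 2)(1 3)(4 6)*(1 2)(4 5 6) = (0 1 3 2)(5 6)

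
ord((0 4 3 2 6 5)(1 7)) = 6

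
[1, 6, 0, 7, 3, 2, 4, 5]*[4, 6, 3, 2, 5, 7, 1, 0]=[6, 1, 4, 0, 2, 3, 5, 7]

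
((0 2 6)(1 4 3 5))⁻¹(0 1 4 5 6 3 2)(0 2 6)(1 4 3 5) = (0 5 6 2 4 3 1)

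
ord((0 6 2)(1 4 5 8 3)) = 15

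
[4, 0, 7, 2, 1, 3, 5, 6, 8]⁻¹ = [1, 4, 3, 5, 0, 6, 7, 2, 8]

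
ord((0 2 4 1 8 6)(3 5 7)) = 6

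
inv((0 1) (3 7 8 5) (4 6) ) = (0 1) (3 5 8 7) (4 6) 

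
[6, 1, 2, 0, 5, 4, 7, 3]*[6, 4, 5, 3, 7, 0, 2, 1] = [2, 4, 5, 6, 0, 7, 1, 3]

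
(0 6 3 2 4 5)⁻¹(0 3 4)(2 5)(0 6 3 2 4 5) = (0 4)(2 5 6)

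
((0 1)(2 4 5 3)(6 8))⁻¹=(0 1)(2 3 5 4)(6 8)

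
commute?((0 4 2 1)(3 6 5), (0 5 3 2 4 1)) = no:(0 4 2 1)(3 6 5)*(0 5 3 2 4 1) = (0 1 5 2)(3 6), (0 5 3 2 4 1)*(0 4 2 1)(3 6 5) = (0 3 1 4)(5 6)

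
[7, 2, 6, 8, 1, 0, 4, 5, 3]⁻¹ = [5, 4, 1, 8, 6, 7, 2, 0, 3]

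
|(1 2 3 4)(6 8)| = 4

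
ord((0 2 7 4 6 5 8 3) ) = 8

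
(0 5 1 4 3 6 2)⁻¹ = (0 2 6 3 4 1 5)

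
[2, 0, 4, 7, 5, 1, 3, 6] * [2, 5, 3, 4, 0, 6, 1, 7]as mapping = [0→3, 1→2, 2→0, 3→7, 4→6, 5→5, 6→4, 7→1]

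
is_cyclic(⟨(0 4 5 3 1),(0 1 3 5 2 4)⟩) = no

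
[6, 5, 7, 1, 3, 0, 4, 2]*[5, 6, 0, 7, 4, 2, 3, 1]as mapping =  [0→3, 1→2, 2→1, 3→6, 4→7, 5→5, 6→4, 7→0]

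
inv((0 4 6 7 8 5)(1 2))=(0 5 8 7 6 4)(1 2)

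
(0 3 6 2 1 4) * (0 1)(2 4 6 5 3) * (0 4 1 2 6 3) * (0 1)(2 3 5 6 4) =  (0 4 3 6)(1 5)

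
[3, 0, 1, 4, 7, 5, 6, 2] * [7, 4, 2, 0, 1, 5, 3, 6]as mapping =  [0→0, 1→7, 2→4, 3→1, 4→6, 5→5, 6→3, 7→2]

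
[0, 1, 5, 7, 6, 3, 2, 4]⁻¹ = [0, 1, 6, 5, 7, 2, 4, 3]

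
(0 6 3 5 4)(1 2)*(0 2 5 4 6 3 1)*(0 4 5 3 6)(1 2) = (0 6 2 4 1 3 5)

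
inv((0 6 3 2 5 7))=(0 7 5 2 3 6)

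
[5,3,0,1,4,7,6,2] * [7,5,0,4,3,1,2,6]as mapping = [0→1,1→4,2→7,3→5,4→3,5→6,6→2,7→0]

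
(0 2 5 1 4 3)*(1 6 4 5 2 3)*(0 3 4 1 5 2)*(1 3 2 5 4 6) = (0 6 3 2)(1 5)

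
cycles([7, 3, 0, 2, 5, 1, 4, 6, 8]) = (0 7 6 4 5 1 3 2)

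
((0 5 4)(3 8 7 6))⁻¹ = (0 4 5)(3 6 7 8)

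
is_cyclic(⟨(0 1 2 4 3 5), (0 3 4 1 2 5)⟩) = no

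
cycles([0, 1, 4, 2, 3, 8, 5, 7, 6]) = (2 4 3)(5 8 6)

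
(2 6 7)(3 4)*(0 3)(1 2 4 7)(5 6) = (0 3 7 4)(1 2 5 6)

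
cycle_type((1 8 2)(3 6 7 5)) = 3.4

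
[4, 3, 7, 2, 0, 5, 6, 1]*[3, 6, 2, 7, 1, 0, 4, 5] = [1, 7, 5, 2, 3, 0, 4, 6]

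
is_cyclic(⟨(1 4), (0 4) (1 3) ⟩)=no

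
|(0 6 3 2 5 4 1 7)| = 8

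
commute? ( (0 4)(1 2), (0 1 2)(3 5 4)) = no: (0 4)(1 2)*(0 1 2)(3 5 4) = (0 3 5 4 1), (0 1 2)(3 5 4)*(0 4)(1 2) = (0 2 4 3 5)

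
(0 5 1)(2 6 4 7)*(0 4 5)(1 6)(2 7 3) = (1 4 3 2)(5 6)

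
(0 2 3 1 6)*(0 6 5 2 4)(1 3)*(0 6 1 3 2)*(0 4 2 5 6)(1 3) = (0 2 1 6 3 5 4)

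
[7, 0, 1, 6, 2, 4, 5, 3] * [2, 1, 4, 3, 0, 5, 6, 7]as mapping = [0→7, 1→2, 2→1, 3→6, 4→4, 5→0, 6→5, 7→3]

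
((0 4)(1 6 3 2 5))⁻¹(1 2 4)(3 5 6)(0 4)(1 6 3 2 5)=(0 6 5)(1 3 2)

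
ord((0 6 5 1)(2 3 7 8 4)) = 20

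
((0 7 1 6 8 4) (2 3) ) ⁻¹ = (0 4 8 6 1 7) (2 3) 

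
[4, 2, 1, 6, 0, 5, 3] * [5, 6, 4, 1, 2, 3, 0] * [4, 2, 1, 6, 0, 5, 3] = [1, 0, 3, 4, 5, 6, 2] 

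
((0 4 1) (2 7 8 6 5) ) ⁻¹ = (0 1 4) (2 5 6 8 7) 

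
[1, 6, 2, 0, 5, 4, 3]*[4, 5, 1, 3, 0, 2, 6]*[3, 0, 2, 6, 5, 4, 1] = [4, 1, 0, 5, 2, 3, 6]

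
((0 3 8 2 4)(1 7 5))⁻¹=(0 4 2 8 3)(1 5 7)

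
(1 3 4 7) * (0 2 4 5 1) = (0 2 4 7)(1 3 5)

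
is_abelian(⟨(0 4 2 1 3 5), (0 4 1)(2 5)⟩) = no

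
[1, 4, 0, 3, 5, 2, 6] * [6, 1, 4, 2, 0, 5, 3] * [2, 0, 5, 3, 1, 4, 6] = [0, 2, 6, 5, 4, 1, 3]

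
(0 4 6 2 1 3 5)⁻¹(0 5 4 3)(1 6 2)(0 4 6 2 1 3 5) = (0 6 5 4)(1 3 2)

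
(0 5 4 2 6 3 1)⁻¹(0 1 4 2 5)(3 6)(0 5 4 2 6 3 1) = (0 2 6 4 5)(1 3)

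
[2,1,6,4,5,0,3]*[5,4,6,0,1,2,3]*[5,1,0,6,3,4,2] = [2,3,6,1,0,4,5]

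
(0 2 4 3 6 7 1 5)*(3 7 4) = (0 2 3 6 4 7 1 5) 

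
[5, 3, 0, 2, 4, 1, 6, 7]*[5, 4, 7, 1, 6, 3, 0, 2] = [3, 1, 5, 7, 6, 4, 0, 2]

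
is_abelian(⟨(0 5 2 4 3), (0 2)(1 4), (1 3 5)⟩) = no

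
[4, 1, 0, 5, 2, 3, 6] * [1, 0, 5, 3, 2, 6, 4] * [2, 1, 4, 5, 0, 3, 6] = [4, 2, 1, 6, 3, 5, 0]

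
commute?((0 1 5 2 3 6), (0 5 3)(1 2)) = no:(0 1 5 2 3 6) * (0 5 3)(1 2) = (0 2)(1 3 6 5), (0 5 3)(1 2) * (0 1 5 2 3 6) = (0 2 5 6)(1 3)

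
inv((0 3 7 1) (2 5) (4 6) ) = (0 1 7 3) (2 5) (4 6) 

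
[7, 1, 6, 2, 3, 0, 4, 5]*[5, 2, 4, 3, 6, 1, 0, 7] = [7, 2, 0, 4, 3, 5, 6, 1]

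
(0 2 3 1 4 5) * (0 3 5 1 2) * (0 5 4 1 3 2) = (0 5 2 4 3)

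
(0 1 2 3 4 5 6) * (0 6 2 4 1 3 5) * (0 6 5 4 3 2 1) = (0 2 4 6 5 1 3)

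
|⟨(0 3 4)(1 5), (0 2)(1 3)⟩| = 720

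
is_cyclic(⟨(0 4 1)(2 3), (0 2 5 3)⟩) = no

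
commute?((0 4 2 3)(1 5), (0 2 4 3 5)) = no:(0 4 2 3)(1 5)*(0 2 4 3 5) = (0 3 2 5 1), (0 2 4 3 5)*(0 4 2 3)(1 5) = (0 3 1 5 4)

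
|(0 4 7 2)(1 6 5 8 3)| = 20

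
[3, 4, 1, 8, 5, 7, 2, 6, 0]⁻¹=[8, 2, 6, 0, 1, 4, 7, 5, 3]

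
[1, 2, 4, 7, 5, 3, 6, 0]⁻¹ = [7, 0, 1, 5, 2, 4, 6, 3]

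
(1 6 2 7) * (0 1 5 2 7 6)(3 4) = (0 1)(2 6 7 5)(3 4)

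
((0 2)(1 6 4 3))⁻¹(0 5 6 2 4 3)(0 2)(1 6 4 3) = (0 3 1 2 5 4)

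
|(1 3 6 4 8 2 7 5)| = 8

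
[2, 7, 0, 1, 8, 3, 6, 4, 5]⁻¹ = [2, 3, 0, 5, 7, 8, 6, 1, 4]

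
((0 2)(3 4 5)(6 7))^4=(3 4 5)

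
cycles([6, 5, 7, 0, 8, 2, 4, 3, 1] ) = (0 6 4 8 1 5 2 7 3)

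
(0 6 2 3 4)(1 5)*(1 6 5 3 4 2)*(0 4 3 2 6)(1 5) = (0 1 2 3 6 5)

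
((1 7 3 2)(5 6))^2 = (1 3)(2 7)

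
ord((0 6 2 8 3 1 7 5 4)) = 9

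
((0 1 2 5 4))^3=(0 5 1 4 2)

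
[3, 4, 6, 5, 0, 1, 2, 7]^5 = [0, 1, 6, 3, 4, 5, 2, 7]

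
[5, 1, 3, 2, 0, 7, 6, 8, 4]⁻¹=[4, 1, 3, 2, 8, 0, 6, 5, 7]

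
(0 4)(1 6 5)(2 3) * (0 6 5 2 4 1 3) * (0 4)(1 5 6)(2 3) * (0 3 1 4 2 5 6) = (0 6 1)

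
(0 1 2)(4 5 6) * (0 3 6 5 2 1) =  (2 3 6 4)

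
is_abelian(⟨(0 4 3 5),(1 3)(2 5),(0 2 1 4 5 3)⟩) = no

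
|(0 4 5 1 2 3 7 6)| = 8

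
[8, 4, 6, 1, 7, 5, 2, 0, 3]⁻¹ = [7, 3, 6, 8, 1, 5, 2, 4, 0]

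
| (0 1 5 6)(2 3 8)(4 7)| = 12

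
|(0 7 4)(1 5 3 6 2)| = 15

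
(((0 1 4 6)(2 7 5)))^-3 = (0 1 4 6)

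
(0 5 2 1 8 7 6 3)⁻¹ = (0 3 6 7 8 1 2 5)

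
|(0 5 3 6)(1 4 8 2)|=4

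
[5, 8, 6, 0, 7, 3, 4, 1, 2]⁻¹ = [3, 7, 8, 5, 6, 0, 2, 4, 1]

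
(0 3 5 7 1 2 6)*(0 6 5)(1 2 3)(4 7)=(0 1 3)(2 5 4 7)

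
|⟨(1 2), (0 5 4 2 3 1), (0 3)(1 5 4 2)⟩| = 720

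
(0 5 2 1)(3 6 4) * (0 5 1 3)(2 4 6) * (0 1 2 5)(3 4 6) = (0 2 4 1)(3 5 6)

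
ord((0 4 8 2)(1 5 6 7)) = 4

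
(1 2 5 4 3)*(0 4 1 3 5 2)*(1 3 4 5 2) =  (0 5 3 4 2 1)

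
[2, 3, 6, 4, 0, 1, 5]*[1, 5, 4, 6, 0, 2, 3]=[4, 6, 3, 0, 1, 5, 2]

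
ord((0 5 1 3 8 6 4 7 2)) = 9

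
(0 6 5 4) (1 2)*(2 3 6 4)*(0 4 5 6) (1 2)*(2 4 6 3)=(0 5 1 2 4 6 3) 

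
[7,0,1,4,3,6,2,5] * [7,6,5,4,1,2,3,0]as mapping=[0→0,1→7,2→6,3→1,4→4,5→3,6→5,7→2]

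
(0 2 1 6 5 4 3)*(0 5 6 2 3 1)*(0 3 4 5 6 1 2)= (0 4 2 3 6 1)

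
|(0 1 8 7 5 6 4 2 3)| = 9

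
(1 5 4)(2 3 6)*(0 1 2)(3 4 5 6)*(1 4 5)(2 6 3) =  (0 4 6)(1 3 2 5)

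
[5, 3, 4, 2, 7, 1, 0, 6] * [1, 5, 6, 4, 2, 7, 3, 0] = [7, 4, 2, 6, 0, 5, 1, 3]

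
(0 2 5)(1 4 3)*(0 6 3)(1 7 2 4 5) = (0 4)(1 5 6 3 7 2)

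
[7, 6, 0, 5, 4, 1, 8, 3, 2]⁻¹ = [2, 5, 8, 7, 4, 3, 1, 0, 6]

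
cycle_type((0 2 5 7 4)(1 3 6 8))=4.5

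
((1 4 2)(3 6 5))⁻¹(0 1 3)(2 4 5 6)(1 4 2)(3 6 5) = (0 4 6)(1 2 3 5)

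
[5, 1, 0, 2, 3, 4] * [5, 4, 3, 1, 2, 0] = [0, 4, 5, 3, 1, 2]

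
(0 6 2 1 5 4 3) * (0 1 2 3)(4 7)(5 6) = (0 5 7 4)(1 6 3)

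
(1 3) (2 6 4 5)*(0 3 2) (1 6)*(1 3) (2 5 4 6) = (0 1 5) (2 3) 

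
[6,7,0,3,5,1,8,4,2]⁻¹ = [2,5,8,3,7,4,0,1,6]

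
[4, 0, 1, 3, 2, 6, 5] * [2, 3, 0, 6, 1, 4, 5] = [1, 2, 3, 6, 0, 5, 4]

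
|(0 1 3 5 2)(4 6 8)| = 15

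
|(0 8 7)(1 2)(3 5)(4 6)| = 6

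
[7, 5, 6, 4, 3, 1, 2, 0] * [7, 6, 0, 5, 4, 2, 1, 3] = [3, 2, 1, 4, 5, 6, 0, 7]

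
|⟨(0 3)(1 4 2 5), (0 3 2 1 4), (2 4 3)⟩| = 360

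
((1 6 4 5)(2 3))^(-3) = (1 6 4 5)(2 3)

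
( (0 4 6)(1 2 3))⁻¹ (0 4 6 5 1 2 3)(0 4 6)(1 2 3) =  (0 5 2 3 1 4 6)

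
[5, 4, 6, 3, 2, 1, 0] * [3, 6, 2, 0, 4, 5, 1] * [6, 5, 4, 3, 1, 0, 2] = [0, 1, 5, 6, 4, 2, 3]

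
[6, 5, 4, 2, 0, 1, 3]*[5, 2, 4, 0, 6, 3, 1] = [1, 3, 6, 4, 5, 2, 0]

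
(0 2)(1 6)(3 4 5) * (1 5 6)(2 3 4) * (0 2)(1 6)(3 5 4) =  (0 5 3)(1 6 4)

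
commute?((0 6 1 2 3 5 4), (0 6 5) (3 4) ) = no:(0 6 1 2 3 5 4) * (0 6 5) (3 4) = (0 5 3) (1 2 4 6), (0 6 5) (3 4) * (0 6 1 2 3 5 4) = (0 1 2 3) (4 5 6) 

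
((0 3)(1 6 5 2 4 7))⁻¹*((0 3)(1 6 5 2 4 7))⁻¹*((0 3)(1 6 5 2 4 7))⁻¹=(0 3)(1 2)(4 6)(5 7)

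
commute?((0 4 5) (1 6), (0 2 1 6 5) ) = no:(0 4 5) (1 6)*(0 2 1 6 5) = (0 4) (1 5 2), (0 2 1 6 5)*(0 4 5) (1 6) = (0 2 6) (4 5) 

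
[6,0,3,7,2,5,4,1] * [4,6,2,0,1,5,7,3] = [7,4,0,3,2,5,1,6]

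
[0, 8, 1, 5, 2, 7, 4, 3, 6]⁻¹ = [0, 2, 4, 7, 6, 3, 8, 5, 1]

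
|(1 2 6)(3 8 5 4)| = 12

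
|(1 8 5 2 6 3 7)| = 7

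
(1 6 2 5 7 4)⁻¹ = (1 4 7 5 2 6)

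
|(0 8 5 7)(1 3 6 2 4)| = 20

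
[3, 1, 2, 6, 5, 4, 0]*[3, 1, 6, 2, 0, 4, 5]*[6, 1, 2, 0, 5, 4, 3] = [2, 1, 3, 4, 5, 6, 0]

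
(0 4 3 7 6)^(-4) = (0 4 3 7 6)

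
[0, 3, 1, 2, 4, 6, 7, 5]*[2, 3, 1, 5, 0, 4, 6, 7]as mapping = [0→2, 1→5, 2→3, 3→1, 4→0, 5→6, 6→7, 7→4]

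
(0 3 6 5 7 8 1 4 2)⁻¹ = (0 2 4 1 8 7 5 6 3)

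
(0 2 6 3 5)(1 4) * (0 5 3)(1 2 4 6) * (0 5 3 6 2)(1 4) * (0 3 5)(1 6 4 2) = (0 6)(3 4)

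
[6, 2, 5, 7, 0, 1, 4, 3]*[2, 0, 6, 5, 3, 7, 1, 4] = [1, 6, 7, 4, 2, 0, 3, 5]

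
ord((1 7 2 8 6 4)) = 6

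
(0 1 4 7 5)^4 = (0 5 7 4 1)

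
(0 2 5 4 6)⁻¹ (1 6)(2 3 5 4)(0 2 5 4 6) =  (0 1)(3 4 6 5)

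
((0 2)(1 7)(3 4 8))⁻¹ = (0 2)(1 7)(3 8 4)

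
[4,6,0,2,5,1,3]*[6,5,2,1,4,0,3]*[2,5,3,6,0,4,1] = [0,6,1,3,2,4,5]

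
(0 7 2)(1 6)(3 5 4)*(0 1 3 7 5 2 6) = (0 5 4 7 6 3 2 1)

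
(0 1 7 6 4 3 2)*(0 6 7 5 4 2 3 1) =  (1 5 4)(2 6)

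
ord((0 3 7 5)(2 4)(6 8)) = 4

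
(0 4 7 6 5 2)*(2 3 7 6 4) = (0 2)(3 7 4 6 5)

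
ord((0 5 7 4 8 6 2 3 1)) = 9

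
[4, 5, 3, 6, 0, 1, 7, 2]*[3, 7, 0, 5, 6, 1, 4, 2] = [6, 1, 5, 4, 3, 7, 2, 0]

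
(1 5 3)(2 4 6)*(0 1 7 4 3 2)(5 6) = (0 1 6)(2 3 7 4 5)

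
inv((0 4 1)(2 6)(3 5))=(0 1 4)(2 6)(3 5)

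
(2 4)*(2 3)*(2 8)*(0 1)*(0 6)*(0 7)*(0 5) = (0 1 6 7 5)(2 4 3 8)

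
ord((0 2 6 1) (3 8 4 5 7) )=20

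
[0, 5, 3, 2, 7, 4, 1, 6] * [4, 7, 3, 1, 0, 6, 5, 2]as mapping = [0→4, 1→6, 2→1, 3→3, 4→2, 5→0, 6→7, 7→5]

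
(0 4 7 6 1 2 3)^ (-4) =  (0 6 3 7 2 4 1)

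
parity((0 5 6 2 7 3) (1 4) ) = even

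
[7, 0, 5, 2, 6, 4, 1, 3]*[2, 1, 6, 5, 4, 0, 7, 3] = [3, 2, 0, 6, 7, 4, 1, 5]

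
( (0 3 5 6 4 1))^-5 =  (0 3 5 6 4 1)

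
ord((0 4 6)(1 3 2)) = 3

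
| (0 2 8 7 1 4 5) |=7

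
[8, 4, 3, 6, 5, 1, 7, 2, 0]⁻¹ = [8, 5, 7, 2, 1, 4, 3, 6, 0]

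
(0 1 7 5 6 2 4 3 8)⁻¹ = (0 8 3 4 2 6 5 7 1)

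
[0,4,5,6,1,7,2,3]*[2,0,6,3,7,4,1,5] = [2,7,4,1,0,5,6,3]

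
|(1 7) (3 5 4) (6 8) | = 6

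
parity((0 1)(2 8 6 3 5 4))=even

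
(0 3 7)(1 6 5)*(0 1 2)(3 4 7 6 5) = (0 4 7 1 5 2)(3 6)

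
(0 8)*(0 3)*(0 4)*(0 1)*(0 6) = (0 8 3 4 1 6)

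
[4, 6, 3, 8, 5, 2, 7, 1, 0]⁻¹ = [8, 7, 5, 2, 0, 4, 1, 6, 3]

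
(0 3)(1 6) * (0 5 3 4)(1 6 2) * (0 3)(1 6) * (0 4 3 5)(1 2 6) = (0 3)(1 6 2)(4 5)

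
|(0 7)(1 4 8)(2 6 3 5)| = 12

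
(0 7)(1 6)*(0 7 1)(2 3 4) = (0 1 6)(2 3 4)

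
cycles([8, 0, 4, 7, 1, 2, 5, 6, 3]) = (0 8 3 7 6 5 2 4 1)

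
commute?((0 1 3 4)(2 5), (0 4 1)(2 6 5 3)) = no:(0 1 3 4)(2 5)*(0 4 1)(2 6 5 3) = (1 2 3)(5 6), (0 4 1)(2 6 5 3)*(0 1 3 4)(2 5) = (2 6)(3 5 4)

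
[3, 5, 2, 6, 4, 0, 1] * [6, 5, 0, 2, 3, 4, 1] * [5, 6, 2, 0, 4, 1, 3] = [2, 4, 5, 6, 0, 3, 1]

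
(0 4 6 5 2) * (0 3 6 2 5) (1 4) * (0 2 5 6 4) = (0 1) (2 3 4 5 6) 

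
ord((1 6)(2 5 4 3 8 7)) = 6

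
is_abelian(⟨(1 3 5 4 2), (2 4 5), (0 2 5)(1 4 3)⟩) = no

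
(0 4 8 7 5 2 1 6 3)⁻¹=(0 3 6 1 2 5 7 8 4)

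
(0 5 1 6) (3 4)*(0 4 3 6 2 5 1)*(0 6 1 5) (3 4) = (0 5 6 3 4 1 2) 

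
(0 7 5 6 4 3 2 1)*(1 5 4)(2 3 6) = (0 7 4 6 1)(2 5)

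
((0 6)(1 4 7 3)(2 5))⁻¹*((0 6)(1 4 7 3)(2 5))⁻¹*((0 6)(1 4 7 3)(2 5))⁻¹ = (0 6)(1 4 7 3)(2 5)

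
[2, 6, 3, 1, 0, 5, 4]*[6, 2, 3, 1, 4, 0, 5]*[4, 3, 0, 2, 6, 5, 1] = [2, 5, 3, 0, 1, 4, 6]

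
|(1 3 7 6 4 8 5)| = 7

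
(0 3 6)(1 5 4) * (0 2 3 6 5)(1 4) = (0 6 2 3 5 1)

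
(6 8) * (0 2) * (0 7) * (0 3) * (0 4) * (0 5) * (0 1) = (0 2 7 3 4 5 1) (6 8) 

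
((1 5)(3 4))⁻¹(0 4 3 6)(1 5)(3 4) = (0 3 4 6)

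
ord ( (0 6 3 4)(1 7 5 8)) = 4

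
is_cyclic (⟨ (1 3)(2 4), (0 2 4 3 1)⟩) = no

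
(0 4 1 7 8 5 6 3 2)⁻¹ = (0 2 3 6 5 8 7 1 4)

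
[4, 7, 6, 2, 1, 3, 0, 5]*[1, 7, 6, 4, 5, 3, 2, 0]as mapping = [0→5, 1→0, 2→2, 3→6, 4→7, 5→4, 6→1, 7→3]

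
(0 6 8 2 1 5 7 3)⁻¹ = (0 3 7 5 1 2 8 6)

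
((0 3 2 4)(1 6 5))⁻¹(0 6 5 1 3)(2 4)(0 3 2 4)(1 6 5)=(0 4)(1 6 2 3 5)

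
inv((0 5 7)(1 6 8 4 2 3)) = (0 7 5)(1 3 2 4 8 6)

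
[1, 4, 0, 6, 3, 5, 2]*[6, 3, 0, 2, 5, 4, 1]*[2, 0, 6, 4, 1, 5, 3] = [4, 5, 3, 0, 6, 1, 2]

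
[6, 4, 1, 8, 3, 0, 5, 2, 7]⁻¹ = [5, 2, 7, 4, 1, 6, 0, 8, 3]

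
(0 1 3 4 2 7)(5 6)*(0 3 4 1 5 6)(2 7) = (0 5)(1 4 7 3)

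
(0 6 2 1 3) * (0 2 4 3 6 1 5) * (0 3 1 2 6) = (0 2 5 3 6 4 1)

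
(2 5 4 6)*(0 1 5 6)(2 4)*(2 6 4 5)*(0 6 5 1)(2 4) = (1 4 6)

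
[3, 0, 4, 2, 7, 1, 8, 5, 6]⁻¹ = [1, 5, 3, 0, 2, 7, 8, 4, 6]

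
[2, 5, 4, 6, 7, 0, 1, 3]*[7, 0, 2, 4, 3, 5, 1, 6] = [2, 5, 3, 1, 6, 7, 0, 4]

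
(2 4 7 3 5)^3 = (2 3 4 5 7)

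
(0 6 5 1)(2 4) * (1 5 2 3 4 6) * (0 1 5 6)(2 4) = (0 5 6 4 3 2)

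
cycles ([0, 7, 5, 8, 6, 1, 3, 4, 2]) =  (1 7 4 6 3 8 2 5)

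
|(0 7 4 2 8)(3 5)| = 10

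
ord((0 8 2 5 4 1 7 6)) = 8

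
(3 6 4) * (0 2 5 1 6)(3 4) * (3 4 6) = (0 2 5 1 3)(4 6)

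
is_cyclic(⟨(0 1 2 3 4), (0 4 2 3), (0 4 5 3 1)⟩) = no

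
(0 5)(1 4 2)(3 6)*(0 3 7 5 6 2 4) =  (0 6 7 5 3 2 1)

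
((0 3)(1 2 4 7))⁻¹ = (0 3)(1 7 4 2)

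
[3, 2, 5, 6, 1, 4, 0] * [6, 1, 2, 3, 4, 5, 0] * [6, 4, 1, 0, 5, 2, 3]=[0, 1, 2, 6, 4, 5, 3]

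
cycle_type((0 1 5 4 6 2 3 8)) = 8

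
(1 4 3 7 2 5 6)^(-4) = (1 7 6 3 5 4 2)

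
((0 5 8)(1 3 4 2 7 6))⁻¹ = (0 8 5)(1 6 7 2 4 3)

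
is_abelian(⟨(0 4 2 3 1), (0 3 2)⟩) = no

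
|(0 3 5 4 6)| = 5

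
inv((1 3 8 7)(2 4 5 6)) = (1 7 8 3)(2 6 5 4)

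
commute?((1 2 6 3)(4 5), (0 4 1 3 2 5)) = no:(1 2 6 3)(4 5)*(0 4 1 3 2 5) = (0 4)(1 5)(2 6), (0 4 1 3 2 5)*(1 2 6 3)(4 5) = (0 5)(2 4)(3 6)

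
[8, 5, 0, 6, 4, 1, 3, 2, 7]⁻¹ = [2, 5, 7, 6, 4, 1, 3, 8, 0]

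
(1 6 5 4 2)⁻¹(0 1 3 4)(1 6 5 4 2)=(0 6 3 2)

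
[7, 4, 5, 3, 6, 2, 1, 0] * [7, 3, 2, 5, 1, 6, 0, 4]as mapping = [0→4, 1→1, 2→6, 3→5, 4→0, 5→2, 6→3, 7→7]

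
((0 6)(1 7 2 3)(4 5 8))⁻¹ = (0 6)(1 3 2 7)(4 8 5)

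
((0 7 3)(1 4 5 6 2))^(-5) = (0 7 3)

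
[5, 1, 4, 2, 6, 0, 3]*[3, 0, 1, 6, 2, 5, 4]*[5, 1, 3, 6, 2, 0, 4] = [0, 5, 3, 1, 2, 6, 4]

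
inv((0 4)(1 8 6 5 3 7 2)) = (0 4)(1 2 7 3 5 6 8)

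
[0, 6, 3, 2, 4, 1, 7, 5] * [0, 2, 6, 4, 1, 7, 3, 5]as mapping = [0→0, 1→3, 2→4, 3→6, 4→1, 5→2, 6→5, 7→7]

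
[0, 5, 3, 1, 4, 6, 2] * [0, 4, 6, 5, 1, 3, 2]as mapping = [0→0, 1→3, 2→5, 3→4, 4→1, 5→2, 6→6]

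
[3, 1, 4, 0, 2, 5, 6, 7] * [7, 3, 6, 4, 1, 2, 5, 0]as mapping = [0→4, 1→3, 2→1, 3→7, 4→6, 5→2, 6→5, 7→0]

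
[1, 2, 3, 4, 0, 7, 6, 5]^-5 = [0, 1, 2, 3, 4, 7, 6, 5]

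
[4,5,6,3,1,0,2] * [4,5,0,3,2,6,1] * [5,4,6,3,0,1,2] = [6,2,4,3,1,0,5]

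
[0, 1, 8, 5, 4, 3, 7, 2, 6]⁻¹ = [0, 1, 7, 5, 4, 3, 8, 6, 2]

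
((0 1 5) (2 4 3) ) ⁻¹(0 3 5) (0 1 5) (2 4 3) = (0 1 2) 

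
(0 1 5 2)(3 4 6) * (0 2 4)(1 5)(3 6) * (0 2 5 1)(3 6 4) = (0 1)(2 5 3)(4 6)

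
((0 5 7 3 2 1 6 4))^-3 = (0 1 7 4 2 5 6 3)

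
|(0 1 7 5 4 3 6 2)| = 8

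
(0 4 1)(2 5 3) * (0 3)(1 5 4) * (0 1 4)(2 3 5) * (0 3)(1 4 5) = (0 5 4 2 3)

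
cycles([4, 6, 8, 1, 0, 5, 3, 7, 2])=(0 4)(1 6 3)(2 8)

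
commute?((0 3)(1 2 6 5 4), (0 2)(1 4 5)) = no:(0 3)(1 2 6 5 4)*(0 2)(1 4 5) = (0 3 2 6 1), (0 2)(1 4 5)*(0 3)(1 2 6 5 4) = (0 6 5 2 3)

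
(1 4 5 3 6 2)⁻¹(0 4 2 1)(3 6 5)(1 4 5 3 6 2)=(0 5 1 4)(2 3 6)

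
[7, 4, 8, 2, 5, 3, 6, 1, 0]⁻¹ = [8, 7, 3, 5, 1, 4, 6, 0, 2]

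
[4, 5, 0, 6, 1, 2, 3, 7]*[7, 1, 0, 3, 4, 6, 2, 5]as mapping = [0→4, 1→6, 2→7, 3→2, 4→1, 5→0, 6→3, 7→5]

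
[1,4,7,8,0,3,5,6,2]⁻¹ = [4,0,8,5,1,6,7,2,3]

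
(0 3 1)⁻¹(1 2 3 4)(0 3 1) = (0 2 1 4)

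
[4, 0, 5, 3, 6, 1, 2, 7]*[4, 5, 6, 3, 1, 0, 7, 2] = [1, 4, 0, 3, 7, 5, 6, 2]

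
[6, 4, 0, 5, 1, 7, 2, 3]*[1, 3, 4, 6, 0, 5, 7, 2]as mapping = [0→7, 1→0, 2→1, 3→5, 4→3, 5→2, 6→4, 7→6]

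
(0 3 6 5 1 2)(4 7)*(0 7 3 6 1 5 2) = (0 6 2 7 4 3 1)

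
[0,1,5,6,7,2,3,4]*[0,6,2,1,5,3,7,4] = [0,6,3,7,4,2,1,5]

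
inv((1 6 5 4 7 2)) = (1 2 7 4 5 6)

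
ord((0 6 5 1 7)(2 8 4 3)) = 20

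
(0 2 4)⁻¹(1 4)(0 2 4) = (0 1)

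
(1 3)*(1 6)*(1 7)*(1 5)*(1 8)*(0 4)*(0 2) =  (0 4 2) (1 3 6 7 5 8) 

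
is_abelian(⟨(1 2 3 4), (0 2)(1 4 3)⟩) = no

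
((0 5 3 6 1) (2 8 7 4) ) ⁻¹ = (0 1 6 3 5) (2 4 7 8) 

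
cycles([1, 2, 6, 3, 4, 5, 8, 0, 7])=(0 1 2 6 8 7)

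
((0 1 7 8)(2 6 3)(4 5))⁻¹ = (0 8 7 1)(2 3 6)(4 5)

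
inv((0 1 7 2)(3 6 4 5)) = (0 2 7 1)(3 5 4 6)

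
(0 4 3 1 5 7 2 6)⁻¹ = (0 6 2 7 5 1 3 4)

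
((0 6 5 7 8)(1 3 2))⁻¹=(0 8 7 5 6)(1 2 3)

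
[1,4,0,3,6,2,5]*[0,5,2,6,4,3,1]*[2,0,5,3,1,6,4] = [6,1,2,4,0,5,3]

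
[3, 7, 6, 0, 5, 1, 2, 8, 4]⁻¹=[3, 5, 6, 0, 8, 4, 2, 1, 7]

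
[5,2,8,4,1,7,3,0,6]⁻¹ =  [7,4,1,6,3,0,8,5,2]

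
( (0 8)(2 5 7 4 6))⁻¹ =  (0 8)(2 6 4 7 5)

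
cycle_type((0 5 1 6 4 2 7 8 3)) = 9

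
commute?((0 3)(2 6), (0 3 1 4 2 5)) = no:(0 3)(2 6)*(0 3 1 4 2 5) = (0 1 4 2 6 5), (0 3 1 4 2 5)*(0 3)(2 6) = (1 4 6 2 5 3)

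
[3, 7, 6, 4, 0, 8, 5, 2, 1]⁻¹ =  [4, 8, 7, 0, 3, 6, 2, 1, 5]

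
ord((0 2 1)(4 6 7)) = 3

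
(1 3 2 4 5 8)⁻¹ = (1 8 5 4 2 3)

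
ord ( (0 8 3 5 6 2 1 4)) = 8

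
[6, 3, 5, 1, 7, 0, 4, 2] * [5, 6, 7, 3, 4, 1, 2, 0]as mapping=[0→2, 1→3, 2→1, 3→6, 4→0, 5→5, 6→4, 7→7]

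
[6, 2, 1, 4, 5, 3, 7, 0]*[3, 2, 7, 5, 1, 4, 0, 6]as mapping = [0→0, 1→7, 2→2, 3→1, 4→4, 5→5, 6→6, 7→3]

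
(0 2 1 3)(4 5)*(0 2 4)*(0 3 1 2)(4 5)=(0 5 3)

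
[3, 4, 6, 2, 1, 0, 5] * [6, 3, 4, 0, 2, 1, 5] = [0, 2, 5, 4, 3, 6, 1]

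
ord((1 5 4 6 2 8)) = 6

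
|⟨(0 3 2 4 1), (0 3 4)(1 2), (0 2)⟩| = 120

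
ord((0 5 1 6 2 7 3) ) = 7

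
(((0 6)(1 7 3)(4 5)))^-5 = (0 6)(1 7 3)(4 5)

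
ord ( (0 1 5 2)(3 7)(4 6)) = 4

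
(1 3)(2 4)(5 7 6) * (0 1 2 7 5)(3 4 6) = (0 1 4 7 3 2 6)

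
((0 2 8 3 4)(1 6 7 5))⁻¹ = (0 4 3 8 2)(1 5 7 6)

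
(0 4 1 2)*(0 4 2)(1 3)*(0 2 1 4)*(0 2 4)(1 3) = (0 3)(1 4)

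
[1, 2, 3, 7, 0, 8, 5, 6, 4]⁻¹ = [4, 0, 1, 2, 8, 6, 7, 3, 5]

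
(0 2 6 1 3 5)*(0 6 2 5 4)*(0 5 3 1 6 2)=(0 3 4 5 2)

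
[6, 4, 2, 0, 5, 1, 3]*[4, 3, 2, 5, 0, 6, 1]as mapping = [0→1, 1→0, 2→2, 3→4, 4→6, 5→3, 6→5]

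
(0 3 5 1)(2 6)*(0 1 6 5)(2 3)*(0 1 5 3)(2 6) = (0 6)(1 5 2 3)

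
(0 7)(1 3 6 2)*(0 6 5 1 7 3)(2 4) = (0 3 5 1)(2 7 6 4)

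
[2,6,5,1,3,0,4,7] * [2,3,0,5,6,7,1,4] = [0,1,7,3,5,2,6,4]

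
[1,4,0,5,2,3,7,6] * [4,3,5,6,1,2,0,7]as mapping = [0→3,1→1,2→4,3→2,4→5,5→6,6→7,7→0]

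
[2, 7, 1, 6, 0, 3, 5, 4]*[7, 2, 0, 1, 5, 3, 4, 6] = [0, 6, 2, 4, 7, 1, 3, 5]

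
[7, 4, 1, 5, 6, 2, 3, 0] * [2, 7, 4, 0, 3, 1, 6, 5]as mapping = [0→5, 1→3, 2→7, 3→1, 4→6, 5→4, 6→0, 7→2]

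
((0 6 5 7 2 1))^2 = (0 5 2)(1 6 7)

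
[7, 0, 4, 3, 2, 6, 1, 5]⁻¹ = [1, 6, 4, 3, 2, 7, 5, 0]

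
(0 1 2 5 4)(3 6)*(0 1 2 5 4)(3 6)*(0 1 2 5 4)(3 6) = (0 5 1 4 2)(3 6)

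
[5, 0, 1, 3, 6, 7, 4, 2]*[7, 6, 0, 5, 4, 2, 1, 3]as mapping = [0→2, 1→7, 2→6, 3→5, 4→1, 5→3, 6→4, 7→0]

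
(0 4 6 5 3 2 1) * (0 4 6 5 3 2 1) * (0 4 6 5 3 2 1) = (0 5 1 6 2 4 3)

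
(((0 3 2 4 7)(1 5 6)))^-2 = (0 4 3 7 2)(1 5 6)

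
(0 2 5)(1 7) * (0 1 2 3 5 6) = (0 3 5 1 7 2 6)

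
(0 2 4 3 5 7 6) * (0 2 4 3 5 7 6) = (0 4 5 6 2 3 7)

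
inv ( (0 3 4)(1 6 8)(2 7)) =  (0 4 3)(1 8 6)(2 7)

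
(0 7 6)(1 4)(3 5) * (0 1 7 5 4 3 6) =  (0 5 6 1 3 4 7)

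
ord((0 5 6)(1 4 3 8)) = 12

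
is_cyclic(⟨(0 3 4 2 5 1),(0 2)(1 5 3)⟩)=no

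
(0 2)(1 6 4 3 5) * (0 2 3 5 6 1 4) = (0 3 6)(4 5)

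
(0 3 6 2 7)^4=(0 7 2 6 3)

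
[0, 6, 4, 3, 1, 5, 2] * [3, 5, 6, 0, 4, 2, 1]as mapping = [0→3, 1→1, 2→4, 3→0, 4→5, 5→2, 6→6]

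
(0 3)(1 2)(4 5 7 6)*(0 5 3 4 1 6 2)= (0 4 3 5 7 2 6 1)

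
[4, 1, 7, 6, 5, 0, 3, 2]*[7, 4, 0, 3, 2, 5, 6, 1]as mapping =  [0→2, 1→4, 2→1, 3→6, 4→5, 5→7, 6→3, 7→0]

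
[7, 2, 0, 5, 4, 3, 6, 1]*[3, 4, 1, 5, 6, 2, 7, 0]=[0, 1, 3, 2, 6, 5, 7, 4]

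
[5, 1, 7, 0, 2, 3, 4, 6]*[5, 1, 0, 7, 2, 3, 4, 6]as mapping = [0→3, 1→1, 2→6, 3→5, 4→0, 5→7, 6→2, 7→4]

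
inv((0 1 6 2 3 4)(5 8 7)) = (0 4 3 2 6 1)(5 7 8)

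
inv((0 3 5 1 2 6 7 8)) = (0 8 7 6 2 1 5 3)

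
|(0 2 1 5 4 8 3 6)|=8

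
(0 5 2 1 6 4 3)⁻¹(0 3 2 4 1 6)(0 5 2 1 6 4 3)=(0 1 3 6 4 5)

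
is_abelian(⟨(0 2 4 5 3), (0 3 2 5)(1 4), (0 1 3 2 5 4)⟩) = no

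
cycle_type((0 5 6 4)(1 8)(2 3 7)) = 2.3.4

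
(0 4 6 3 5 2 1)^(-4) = (0 3 1 6 2 4 5)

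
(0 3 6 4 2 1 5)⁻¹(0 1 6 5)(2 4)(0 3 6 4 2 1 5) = (0 3 5 4)(1 2)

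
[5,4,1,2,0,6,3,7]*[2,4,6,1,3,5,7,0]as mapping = [0→5,1→3,2→4,3→6,4→2,5→7,6→1,7→0]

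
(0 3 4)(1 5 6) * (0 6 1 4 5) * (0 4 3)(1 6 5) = (1 4 5 6 3)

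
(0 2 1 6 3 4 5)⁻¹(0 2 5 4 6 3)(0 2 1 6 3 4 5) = (0 5 3 4 2 1)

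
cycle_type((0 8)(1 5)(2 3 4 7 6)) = 2^2.5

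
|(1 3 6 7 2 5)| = 6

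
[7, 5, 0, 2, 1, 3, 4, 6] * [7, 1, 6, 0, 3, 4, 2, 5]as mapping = [0→5, 1→4, 2→7, 3→6, 4→1, 5→0, 6→3, 7→2]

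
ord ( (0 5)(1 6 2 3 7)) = 10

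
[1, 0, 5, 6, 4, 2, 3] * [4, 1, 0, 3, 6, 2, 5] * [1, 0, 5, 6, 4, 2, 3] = [0, 4, 5, 2, 3, 1, 6]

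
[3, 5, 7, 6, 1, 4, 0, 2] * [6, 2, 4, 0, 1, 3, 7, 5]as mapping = [0→0, 1→3, 2→5, 3→7, 4→2, 5→1, 6→6, 7→4]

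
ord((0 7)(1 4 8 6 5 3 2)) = 14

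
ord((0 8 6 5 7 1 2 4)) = 8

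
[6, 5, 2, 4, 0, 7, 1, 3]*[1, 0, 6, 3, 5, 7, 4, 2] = [4, 7, 6, 5, 1, 2, 0, 3]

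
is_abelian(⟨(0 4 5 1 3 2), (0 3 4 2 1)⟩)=no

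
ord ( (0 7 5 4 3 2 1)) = 7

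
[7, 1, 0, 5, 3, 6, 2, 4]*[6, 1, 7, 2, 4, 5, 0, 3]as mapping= [0→3, 1→1, 2→6, 3→5, 4→2, 5→0, 6→7, 7→4]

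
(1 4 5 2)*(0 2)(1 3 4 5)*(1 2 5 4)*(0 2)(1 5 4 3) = (0 4)(1 3 5 2)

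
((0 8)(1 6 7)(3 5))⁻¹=(0 8)(1 7 6)(3 5)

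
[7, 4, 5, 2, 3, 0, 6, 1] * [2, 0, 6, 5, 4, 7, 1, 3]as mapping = [0→3, 1→4, 2→7, 3→6, 4→5, 5→2, 6→1, 7→0]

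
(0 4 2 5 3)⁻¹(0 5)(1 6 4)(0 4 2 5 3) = (1 6 2)(3 4)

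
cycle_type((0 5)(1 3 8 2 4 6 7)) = 2.7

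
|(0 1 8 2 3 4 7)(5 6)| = 14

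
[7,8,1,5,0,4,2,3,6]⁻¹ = [4,2,6,7,5,3,8,0,1]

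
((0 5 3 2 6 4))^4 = (0 6 3)(2 5 4)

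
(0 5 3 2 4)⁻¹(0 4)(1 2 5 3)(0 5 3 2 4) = (0 5)(1 4 3 2)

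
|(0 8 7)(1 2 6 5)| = 12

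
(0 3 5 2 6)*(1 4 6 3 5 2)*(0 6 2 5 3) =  (0 3 5 1 4 2)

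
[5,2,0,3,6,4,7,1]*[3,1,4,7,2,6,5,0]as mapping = [0→6,1→4,2→3,3→7,4→5,5→2,6→0,7→1]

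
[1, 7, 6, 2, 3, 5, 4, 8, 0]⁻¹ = [8, 0, 3, 4, 6, 5, 2, 1, 7]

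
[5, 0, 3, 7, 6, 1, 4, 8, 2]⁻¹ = [1, 5, 8, 2, 6, 0, 4, 3, 7]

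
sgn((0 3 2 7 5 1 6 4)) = -1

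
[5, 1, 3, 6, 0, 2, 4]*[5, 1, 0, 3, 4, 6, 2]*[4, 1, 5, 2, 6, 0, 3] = [3, 1, 2, 5, 0, 4, 6]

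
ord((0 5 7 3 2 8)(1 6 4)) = 6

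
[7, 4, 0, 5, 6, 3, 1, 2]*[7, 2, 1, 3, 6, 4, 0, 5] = [5, 6, 7, 4, 0, 3, 2, 1]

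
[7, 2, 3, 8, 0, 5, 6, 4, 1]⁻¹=[4, 8, 1, 2, 7, 5, 6, 0, 3]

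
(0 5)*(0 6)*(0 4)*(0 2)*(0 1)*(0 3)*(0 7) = (0 5 6 4 2 1 3 7)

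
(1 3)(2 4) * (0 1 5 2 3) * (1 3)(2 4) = (0 3 5 4 1)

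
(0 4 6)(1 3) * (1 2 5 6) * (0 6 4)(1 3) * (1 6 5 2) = (1 6 5 4 3)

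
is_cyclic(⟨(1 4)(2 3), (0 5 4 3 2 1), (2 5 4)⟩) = no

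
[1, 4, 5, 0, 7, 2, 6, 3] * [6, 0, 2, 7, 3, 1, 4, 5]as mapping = [0→0, 1→3, 2→1, 3→6, 4→5, 5→2, 6→4, 7→7]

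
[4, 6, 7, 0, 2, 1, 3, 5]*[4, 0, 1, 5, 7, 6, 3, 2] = [7, 3, 2, 4, 1, 0, 5, 6]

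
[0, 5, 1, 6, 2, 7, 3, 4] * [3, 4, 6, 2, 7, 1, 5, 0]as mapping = [0→3, 1→1, 2→4, 3→5, 4→6, 5→0, 6→2, 7→7]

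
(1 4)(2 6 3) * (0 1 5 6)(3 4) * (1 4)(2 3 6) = (0 4 5 2)(1 6)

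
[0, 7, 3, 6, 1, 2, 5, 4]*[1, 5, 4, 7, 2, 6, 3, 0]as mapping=[0→1, 1→0, 2→7, 3→3, 4→5, 5→4, 6→6, 7→2]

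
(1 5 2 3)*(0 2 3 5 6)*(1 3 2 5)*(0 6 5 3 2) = (0 3 2 1 5)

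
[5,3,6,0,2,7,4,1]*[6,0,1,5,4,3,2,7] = [3,5,2,6,1,7,4,0]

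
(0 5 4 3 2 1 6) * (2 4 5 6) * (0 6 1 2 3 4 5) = (0 1 3 5)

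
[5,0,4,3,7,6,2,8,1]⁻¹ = [1,8,6,3,2,0,5,4,7]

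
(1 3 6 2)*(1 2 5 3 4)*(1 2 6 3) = (1 4 2 6 5)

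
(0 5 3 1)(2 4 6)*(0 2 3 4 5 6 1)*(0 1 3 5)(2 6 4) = (0 4 3 1 6 5 2)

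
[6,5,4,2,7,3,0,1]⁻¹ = [6,7,3,5,2,1,0,4]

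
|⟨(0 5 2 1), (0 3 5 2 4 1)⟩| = 48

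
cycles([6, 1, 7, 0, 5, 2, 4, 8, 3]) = (0 6 4 5 2 7 8 3)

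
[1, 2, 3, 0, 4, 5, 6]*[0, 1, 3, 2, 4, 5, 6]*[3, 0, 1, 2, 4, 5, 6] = [0, 2, 1, 3, 4, 5, 6]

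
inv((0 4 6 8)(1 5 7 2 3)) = (0 8 6 4)(1 3 2 7 5)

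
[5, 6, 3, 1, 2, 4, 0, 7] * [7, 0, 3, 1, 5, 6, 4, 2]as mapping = [0→6, 1→4, 2→1, 3→0, 4→3, 5→5, 6→7, 7→2]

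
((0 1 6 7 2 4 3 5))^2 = (0 6 2 3)(1 7 4 5)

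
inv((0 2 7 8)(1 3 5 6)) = (0 8 7 2)(1 6 5 3)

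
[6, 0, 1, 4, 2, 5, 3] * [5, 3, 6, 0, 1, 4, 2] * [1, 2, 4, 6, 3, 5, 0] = [4, 5, 6, 2, 0, 3, 1]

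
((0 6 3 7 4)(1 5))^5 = (1 5)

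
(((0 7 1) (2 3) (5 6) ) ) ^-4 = (0 1 7) 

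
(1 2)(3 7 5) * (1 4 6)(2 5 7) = (1 5 3 2 4 6)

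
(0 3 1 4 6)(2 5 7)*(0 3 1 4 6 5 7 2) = (0 1 6 3 4 5 2 7)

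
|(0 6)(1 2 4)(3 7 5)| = 6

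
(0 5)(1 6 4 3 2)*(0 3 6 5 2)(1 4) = (0 2 4 6 1 5 3)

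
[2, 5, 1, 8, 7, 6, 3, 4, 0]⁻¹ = [8, 2, 0, 6, 7, 1, 5, 4, 3]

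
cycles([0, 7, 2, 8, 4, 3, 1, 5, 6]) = (1 7 5 3 8 6)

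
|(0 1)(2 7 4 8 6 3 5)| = 14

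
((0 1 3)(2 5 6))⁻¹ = (0 3 1)(2 6 5)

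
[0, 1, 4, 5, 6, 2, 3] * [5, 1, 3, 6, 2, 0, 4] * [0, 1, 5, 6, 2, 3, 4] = [3, 1, 5, 0, 2, 6, 4]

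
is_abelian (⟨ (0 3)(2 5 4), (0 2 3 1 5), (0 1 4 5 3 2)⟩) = no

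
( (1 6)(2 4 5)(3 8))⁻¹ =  (1 6)(2 5 4)(3 8)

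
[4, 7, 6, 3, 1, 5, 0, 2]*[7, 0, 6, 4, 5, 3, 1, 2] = [5, 2, 1, 4, 0, 3, 7, 6]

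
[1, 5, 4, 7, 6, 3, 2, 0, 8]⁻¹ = [7, 0, 6, 5, 2, 1, 4, 3, 8]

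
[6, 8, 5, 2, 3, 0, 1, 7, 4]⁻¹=[5, 6, 3, 4, 8, 2, 0, 7, 1]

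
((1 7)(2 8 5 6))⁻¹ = (1 7)(2 6 5 8)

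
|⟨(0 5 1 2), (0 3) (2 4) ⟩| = 120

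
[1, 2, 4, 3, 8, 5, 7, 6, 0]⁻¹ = [8, 0, 1, 3, 2, 5, 7, 6, 4]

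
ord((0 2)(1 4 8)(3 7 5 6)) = 12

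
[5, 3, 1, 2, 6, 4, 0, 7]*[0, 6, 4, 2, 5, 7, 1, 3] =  [7, 2, 6, 4, 1, 5, 0, 3]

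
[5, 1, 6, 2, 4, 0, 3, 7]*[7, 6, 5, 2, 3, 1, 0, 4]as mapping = [0→1, 1→6, 2→0, 3→5, 4→3, 5→7, 6→2, 7→4]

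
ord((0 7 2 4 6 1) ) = 6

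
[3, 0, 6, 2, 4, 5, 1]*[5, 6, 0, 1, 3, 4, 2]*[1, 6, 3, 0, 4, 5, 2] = [6, 5, 3, 1, 0, 4, 2]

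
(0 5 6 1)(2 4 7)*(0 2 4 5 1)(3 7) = (0 1 2 5 6)(3 7 4)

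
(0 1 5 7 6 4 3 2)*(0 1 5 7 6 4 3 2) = (0 5 6 3)(1 7 4 2)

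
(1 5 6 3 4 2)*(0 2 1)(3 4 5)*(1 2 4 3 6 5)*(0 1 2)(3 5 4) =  (0 3 2 1 6 5 4)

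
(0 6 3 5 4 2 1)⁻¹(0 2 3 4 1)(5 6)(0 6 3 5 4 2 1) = (0 6 1 5 2)(3 4)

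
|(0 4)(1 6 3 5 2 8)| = 6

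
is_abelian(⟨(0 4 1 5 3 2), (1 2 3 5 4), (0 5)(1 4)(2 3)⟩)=no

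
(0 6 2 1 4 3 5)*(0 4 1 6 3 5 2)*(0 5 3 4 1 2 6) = (0 4 3 6 5 1 2) 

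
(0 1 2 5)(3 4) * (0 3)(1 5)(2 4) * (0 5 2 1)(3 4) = (0 2)(1 3)(4 5)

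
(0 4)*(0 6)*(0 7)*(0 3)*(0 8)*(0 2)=(0 4 6 7 3 8 2)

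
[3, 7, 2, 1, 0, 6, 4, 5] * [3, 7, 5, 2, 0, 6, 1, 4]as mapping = [0→2, 1→4, 2→5, 3→7, 4→3, 5→1, 6→0, 7→6]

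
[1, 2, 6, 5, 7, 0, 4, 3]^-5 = [6, 4, 7, 1, 5, 2, 3, 0]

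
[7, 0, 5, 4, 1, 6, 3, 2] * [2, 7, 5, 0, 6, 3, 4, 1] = [1, 2, 3, 6, 7, 4, 0, 5]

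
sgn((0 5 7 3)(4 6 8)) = -1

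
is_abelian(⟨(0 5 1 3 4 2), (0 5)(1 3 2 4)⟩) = no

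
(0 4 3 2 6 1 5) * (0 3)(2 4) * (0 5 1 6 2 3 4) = (0 3)(4 5)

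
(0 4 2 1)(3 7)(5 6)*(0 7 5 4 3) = (0 3 5 6 4 2 1 7)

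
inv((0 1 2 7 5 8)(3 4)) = (0 8 5 7 2 1)(3 4)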